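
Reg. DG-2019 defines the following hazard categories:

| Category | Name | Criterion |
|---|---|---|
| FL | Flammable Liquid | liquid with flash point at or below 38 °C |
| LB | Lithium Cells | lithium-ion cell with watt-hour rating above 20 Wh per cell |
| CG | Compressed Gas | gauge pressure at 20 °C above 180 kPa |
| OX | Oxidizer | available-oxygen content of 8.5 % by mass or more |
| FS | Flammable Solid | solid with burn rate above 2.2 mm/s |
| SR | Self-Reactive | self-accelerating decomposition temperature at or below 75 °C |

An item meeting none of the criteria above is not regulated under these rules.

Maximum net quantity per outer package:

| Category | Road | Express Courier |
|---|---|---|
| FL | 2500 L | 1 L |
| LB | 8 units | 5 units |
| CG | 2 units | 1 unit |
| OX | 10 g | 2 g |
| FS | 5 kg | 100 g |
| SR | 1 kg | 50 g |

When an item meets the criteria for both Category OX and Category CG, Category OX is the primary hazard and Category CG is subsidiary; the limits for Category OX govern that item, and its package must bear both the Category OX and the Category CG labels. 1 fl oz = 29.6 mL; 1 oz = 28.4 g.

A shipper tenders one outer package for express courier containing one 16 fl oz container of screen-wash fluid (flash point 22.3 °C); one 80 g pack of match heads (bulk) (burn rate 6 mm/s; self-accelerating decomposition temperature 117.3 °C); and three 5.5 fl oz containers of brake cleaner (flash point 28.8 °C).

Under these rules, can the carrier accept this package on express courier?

The screen-wash fluid has flash point 22.3 °C, which is ≤ 38 °C, so it is Category FL (Flammable Liquid).
The match heads (bulk) have burn rate 6 mm/s, which is > 2.2 mm/s, so they are Category FS (Flammable Solid).
Flash point 28.8 °C meets the Category FL criterion (Flammable Liquid), so the brake cleaner is Category FL.
Total Category FL: (one 16 fl oz container = 473.6 mL) + (three 5.5 fl oz containers = 488.4 mL) = 962 mL.
962 mL ≤ 1 L (express courier limit, Category FL) — within limit.
Category FS quantity: 80 g.
80 g ≤ 100 g (express courier limit, Category FS) — within limit.
Every hazard category is within its express courier limit and no segregation rule is violated.

Yes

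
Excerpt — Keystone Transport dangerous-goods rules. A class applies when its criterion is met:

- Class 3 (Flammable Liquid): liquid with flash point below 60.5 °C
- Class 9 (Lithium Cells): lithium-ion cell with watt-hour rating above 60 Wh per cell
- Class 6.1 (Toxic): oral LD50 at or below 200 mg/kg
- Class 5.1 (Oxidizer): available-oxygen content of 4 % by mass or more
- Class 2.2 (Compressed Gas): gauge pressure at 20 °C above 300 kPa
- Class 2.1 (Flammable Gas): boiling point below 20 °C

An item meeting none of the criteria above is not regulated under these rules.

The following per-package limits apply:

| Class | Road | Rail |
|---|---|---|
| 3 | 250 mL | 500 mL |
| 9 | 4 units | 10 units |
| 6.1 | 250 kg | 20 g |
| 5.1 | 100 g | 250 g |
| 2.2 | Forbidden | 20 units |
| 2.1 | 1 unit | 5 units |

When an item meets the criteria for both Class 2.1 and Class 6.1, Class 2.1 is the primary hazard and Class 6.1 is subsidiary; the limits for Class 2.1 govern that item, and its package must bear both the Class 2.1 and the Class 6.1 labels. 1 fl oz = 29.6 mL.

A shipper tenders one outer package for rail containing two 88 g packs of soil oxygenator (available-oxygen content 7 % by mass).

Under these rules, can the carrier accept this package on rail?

Yes

With available-oxygen content 7 % by mass (≥ 4 % by mass), the soil oxygenator falls in Class 5.1.
Class 5.1 quantity: two 88 g packs = 176 g.
176 g is within the rail limit of 250 g for Class 5.1.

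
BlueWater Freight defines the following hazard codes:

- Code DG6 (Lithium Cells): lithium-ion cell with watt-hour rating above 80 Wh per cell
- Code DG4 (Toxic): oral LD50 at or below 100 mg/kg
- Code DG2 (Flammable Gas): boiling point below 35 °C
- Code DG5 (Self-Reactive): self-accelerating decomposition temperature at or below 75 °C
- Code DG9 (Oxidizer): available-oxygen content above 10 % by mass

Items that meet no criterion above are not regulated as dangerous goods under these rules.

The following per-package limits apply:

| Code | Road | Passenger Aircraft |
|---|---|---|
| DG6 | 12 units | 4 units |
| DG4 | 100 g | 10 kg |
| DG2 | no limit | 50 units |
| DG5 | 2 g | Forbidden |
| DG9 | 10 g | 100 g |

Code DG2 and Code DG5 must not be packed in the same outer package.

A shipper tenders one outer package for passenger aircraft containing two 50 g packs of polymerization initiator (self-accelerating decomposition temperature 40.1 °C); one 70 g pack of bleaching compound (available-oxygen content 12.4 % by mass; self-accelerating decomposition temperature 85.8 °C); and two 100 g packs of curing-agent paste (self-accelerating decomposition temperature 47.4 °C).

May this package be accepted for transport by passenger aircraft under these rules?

The polymerization initiator has self-accelerating decomposition temperature 40.1 °C, which is ≤ 75 °C, so it is Code DG5 (Self-Reactive).
Available-oxygen content 12.4 % by mass meets the Code DG9 criterion (Oxidizer), so the bleaching compound is Code DG9.
With self-accelerating decomposition temperature 47.4 °C (≤ 75 °C), the curing-agent paste falls in Code DG5.
Code DG9 quantity: 70 g.
70 g is within the passenger aircraft limit of 100 g for Code DG9.
Code DG5 net quantity: (two 50 g packs = 100 g) + (two 100 g packs = 200 g) = 300 g.
By passenger aircraft, Code DG5 is Forbidden regardless of quantity.
The segregation rule (Code DG2 with Code DG5) does not apply to Code DG9 with Code DG5.

No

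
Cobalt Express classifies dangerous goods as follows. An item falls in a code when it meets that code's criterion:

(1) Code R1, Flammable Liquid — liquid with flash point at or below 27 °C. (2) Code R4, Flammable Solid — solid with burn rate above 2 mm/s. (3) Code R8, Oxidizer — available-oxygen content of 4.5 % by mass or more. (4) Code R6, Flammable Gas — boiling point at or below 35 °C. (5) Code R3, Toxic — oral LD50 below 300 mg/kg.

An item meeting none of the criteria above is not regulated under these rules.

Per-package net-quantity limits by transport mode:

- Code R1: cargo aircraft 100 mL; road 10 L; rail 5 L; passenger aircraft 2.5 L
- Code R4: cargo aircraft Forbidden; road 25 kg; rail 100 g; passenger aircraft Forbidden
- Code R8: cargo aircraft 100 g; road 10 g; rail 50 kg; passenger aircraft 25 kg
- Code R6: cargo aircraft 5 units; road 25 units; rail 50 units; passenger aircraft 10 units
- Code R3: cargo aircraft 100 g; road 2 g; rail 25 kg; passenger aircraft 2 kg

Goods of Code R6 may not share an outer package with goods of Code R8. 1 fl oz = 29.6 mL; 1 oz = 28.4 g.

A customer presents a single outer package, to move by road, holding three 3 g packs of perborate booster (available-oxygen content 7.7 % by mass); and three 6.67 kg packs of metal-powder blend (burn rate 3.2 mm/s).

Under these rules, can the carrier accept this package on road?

Available-oxygen content 7.7 % by mass meets the Code R8 criterion (Oxidizer), so the perborate booster is Code R8.
Burn rate 3.2 mm/s meets the Code R4 criterion (Flammable Solid), so the metal-powder blend is Code R4.
Code R8 quantity: three 3 g packs = 9 g.
9 g is within the road limit of 10 g for Code R8.
Code R4 quantity: three 6.67 kg packs = 20.01 kg.
That is within the Code R4 road limit of 25 kg.
The segregation rule (Code R6 with Code R8) does not apply to Code R8 with Code R4.
Every hazard code is within its road limit and no segregation rule is violated.

Yes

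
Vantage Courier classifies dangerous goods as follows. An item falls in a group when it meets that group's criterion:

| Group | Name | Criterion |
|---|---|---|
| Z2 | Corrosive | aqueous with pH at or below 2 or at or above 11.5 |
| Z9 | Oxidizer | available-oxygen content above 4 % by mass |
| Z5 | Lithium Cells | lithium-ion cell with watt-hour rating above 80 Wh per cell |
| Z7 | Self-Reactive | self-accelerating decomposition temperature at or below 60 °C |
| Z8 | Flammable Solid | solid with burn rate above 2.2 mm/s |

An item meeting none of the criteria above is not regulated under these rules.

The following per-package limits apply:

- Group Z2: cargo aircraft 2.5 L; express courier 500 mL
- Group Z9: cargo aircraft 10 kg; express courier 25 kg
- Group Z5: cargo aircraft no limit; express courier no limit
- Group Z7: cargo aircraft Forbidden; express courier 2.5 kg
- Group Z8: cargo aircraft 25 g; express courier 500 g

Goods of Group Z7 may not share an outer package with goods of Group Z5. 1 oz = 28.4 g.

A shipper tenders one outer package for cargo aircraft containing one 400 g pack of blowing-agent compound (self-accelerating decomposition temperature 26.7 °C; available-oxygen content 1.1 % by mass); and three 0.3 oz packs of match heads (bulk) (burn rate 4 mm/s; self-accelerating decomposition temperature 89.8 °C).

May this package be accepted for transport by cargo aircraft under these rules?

No

The blowing-agent compound has self-accelerating decomposition temperature 26.7 °C, which is ≤ 60 °C, so it is Group Z7 (Self-Reactive).
Burn rate 4 mm/s meets the Group Z8 criterion (Flammable Solid), so the match heads (bulk) are Group Z8.
Group Z8 quantity: three 0.3 oz packs = 25.56 g.
That exceeds the Group Z8 cargo aircraft limit of 25 g.
Group Z7 quantity: 400 g.
Group Z7 is Forbidden by cargo aircraft.
The segregation rule (Group Z7 with Group Z5) does not apply to Group Z8 with Group Z7.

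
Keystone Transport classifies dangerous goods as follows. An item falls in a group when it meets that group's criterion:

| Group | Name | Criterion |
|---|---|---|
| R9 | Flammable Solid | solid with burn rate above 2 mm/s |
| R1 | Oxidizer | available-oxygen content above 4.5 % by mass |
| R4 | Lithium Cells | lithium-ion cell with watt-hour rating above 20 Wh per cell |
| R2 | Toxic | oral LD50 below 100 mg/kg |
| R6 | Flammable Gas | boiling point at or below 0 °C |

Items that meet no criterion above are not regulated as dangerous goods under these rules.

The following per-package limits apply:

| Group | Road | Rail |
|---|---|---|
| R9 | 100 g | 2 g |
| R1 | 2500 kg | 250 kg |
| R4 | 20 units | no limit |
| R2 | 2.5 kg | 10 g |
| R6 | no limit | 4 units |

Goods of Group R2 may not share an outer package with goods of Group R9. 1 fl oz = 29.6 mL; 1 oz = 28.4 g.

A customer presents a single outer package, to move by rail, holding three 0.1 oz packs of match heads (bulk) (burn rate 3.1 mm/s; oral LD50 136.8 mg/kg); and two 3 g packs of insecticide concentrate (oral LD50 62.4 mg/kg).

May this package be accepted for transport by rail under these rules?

Burn rate 3.1 mm/s meets the Group R9 criterion (Flammable Solid), so the match heads (bulk) are Group R9.
The insecticide concentrate has oral LD50 62.4 mg/kg, which is < 100 mg/kg, so it is Group R2 (Toxic).
Group R2 quantity: two 3 g packs = 6 g.
That is within the Group R2 rail limit of 10 g.
Group R9 quantity: three 0.1 oz packs = 8.52 g.
8.52 g > 2 g (rail limit, Group R9) — over the limit.
Group R2 and Group R9 may not share an outer package.

No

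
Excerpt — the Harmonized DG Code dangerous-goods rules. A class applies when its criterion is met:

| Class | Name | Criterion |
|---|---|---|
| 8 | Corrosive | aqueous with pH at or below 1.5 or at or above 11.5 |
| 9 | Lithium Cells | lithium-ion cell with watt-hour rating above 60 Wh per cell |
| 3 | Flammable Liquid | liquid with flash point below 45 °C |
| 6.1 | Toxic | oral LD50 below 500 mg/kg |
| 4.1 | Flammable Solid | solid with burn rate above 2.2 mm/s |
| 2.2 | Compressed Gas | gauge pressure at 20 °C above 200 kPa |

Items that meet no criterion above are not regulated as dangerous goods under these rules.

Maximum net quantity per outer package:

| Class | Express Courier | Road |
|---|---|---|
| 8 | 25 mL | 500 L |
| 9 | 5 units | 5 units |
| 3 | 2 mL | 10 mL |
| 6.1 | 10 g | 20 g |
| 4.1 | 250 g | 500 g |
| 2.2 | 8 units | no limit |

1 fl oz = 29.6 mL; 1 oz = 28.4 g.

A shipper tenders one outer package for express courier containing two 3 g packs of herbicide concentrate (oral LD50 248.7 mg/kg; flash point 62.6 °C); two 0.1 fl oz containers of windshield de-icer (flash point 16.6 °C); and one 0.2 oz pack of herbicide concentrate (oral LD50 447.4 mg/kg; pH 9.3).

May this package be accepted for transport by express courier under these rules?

No

The herbicide concentrate has oral LD50 248.7 mg/kg, which is < 500 mg/kg, so it is Class 6.1 (Toxic).
With flash point 16.6 °C (< 45 °C), the windshield de-icer falls in Class 3.
With oral LD50 447.4 mg/kg (< 500 mg/kg), the herbicide concentrate falls in Class 6.1.
Class 6.1 net quantity: (two 3 g packs = 6 g) + (one 0.2 oz pack = 5.68 g) = 11.68 g.
11.68 g exceeds the express courier limit of 10 g for Class 6.1.
Class 3 quantity: two 0.1 fl oz containers = 5.92 mL.
5.92 mL > 2 mL (express courier limit, Class 3) — over the limit.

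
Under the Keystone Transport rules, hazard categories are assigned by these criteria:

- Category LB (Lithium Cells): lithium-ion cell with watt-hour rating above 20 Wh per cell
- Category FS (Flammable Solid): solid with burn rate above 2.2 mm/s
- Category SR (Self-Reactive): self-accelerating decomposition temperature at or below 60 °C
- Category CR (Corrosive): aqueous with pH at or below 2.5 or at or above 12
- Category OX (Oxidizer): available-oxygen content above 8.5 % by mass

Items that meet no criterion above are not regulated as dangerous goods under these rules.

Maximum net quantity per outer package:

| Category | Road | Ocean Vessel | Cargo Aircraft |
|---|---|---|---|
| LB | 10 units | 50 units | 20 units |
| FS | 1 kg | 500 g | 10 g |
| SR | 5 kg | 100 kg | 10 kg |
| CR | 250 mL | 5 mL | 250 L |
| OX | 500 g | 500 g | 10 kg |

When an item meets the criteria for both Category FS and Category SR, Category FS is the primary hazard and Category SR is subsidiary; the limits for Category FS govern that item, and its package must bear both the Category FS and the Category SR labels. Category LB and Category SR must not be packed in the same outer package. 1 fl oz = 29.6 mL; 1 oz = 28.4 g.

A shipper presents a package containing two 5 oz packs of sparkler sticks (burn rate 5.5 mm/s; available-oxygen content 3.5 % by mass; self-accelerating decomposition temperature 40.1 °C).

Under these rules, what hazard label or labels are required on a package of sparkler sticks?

Category FS and SR

With burn rate 5.5 mm/s (> 2.2 mm/s), the sparkler sticks fall in Category FS.
Self-accelerating decomposition temperature 40.1 °C meets the Category SR criterion (Self-Reactive), so the sparkler sticks are Category SR.
By the precedence rule Category FS is primary and Category SR is subsidiary, and that rule requires both labels on the package.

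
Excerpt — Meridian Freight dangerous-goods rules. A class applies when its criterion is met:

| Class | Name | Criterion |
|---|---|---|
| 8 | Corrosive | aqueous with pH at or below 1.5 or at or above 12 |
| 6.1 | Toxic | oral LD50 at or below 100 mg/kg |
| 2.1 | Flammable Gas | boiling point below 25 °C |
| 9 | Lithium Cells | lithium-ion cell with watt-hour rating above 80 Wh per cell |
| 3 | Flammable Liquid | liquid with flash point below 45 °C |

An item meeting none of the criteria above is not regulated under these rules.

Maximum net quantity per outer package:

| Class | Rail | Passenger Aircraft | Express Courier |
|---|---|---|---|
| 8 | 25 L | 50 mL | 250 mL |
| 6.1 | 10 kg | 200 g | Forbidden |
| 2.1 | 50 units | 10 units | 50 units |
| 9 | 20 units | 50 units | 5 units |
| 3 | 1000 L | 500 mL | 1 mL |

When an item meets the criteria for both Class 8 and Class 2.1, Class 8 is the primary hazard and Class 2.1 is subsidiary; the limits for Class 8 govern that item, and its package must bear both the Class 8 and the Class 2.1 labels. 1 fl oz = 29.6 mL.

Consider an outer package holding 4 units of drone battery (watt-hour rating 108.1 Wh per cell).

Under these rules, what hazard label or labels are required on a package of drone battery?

The drone battery has watt-hour rating 108.1 Wh per cell, which is > 80 Wh per cell, so it is Class 9 (Lithium Cells).
Only the Class 9 label is required.

Class 9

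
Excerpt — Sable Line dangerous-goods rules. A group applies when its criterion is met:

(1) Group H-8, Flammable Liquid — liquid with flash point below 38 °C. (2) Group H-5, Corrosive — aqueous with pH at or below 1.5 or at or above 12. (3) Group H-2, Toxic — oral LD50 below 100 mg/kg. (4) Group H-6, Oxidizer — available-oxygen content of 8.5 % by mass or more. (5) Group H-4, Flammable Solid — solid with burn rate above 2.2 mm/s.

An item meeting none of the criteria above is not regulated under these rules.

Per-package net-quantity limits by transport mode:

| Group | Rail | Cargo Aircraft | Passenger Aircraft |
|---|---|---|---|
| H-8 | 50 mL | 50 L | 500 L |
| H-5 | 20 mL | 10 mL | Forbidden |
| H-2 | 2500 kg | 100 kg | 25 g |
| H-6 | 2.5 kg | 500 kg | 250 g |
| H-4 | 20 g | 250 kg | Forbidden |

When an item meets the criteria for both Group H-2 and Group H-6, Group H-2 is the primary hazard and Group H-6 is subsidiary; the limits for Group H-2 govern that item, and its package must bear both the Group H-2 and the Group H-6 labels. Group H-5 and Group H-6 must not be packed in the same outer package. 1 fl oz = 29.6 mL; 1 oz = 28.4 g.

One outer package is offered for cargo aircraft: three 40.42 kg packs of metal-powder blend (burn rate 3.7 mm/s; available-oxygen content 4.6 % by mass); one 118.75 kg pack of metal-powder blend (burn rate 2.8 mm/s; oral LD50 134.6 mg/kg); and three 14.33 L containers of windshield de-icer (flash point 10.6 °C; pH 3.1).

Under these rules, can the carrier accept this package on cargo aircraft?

The metal-powder blend has burn rate 3.7 mm/s, which is > 2.2 mm/s, so it is Group H-4 (Flammable Solid).
Burn rate 2.8 mm/s meets the Group H-4 criterion (Flammable Solid), so the metal-powder blend is Group H-4.
Windshield de-icer: flash point 10.6 °C < 38 °C → Group H-8 (Flammable Liquid).
Total Group H-4: (three 40.42 kg packs = 121.26 kg) + 118.75 kg = 240.01 kg.
240.01 kg is within the cargo aircraft limit of 250 kg for Group H-4.
Group H-8 quantity: three 14.33 L containers = 42.99 L.
42.99 L is within the cargo aircraft limit of 50 L for Group H-8.
The segregation rule (Group H-5 with Group H-6) does not apply to Group H-4 with Group H-8.
Every hazard group is within its cargo aircraft limit and no segregation rule is violated.

Yes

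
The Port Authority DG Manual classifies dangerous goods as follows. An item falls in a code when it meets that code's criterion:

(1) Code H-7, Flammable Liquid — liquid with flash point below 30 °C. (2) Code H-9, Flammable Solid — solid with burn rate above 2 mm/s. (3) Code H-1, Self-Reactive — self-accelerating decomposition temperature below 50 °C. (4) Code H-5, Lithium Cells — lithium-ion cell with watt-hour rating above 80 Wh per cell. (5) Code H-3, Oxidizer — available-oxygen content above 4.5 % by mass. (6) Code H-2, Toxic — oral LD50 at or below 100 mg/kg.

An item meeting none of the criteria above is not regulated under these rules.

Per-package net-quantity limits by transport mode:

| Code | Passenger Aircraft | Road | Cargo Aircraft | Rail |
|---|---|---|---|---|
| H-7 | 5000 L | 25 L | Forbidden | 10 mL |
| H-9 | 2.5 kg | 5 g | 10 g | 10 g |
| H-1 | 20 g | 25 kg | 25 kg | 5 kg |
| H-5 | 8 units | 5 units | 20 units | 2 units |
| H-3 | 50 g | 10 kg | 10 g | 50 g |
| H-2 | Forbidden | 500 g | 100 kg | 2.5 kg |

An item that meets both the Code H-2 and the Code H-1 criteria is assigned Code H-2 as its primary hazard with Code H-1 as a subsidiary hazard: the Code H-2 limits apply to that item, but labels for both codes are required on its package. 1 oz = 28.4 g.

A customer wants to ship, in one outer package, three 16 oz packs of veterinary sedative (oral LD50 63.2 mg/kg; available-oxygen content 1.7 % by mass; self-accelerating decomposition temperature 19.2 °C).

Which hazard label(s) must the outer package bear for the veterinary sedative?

Code H-1 and H-2

The veterinary sedative has oral LD50 63.2 mg/kg, which is ≤ 100 mg/kg, so it is Code H-2 (Toxic).
With self-accelerating decomposition temperature 19.2 °C (< 50 °C), the veterinary sedative falls in Code H-1.
By the precedence rule Code H-2 is primary and Code H-1 is subsidiary, and that rule requires both labels on the package.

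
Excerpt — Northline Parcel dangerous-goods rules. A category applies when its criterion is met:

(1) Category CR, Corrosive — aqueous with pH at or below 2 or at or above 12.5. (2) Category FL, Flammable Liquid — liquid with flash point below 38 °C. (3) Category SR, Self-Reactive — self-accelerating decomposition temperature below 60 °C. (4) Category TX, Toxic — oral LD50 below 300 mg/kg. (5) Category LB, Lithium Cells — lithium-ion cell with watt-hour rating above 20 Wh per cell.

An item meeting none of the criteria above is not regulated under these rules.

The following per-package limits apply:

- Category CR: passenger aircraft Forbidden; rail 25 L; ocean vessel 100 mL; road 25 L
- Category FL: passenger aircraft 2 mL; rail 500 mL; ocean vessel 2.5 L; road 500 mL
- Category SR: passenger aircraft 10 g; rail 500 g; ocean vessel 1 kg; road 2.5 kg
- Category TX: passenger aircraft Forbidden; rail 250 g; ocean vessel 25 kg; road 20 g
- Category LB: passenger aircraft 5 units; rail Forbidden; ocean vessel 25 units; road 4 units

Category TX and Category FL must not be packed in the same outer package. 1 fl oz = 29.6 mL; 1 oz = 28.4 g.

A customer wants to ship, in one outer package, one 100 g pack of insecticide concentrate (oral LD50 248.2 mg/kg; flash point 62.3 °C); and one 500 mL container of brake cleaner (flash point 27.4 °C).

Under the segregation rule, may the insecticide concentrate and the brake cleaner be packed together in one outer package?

No

With oral LD50 248.2 mg/kg (< 300 mg/kg), the insecticide concentrate falls in Category TX.
The brake cleaner has flash point 27.4 °C, which is < 38 °C, so it is Category FL (Flammable Liquid).
Category TX and Category FL may not share an outer package.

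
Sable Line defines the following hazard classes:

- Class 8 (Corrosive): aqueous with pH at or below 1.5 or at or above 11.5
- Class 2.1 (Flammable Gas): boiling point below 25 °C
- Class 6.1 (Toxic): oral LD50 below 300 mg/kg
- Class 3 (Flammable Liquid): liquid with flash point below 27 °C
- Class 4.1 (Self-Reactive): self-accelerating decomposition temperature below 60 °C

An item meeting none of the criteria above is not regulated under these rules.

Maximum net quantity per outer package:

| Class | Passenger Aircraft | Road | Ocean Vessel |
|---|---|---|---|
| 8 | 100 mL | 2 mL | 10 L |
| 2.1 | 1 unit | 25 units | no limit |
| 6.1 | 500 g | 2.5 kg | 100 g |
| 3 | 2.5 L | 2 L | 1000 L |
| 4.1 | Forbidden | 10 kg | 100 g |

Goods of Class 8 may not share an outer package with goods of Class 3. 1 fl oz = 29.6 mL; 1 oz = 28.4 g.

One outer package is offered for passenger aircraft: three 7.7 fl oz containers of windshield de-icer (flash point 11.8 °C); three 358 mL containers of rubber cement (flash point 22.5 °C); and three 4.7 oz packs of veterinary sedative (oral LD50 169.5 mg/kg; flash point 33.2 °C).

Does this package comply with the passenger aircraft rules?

The windshield de-icer has flash point 11.8 °C, which is < 27 °C, so it is Class 3 (Flammable Liquid).
Flash point 22.5 °C meets the Class 3 criterion (Flammable Liquid), so the rubber cement is Class 3.
The veterinary sedative has oral LD50 169.5 mg/kg, which is < 300 mg/kg, so it is Class 6.1 (Toxic).
Total Class 3: (three 7.7 fl oz containers = 683.76 mL) + (three 358 mL containers = 1.074 L) = 1757.76 mL.
1757.76 mL is within the passenger aircraft limit of 2.5 L for Class 3.
Class 6.1 quantity: three 4.7 oz packs = 400.44 g.
400.44 g ≤ 500 g (passenger aircraft limit, Class 6.1) — within limit.
The segregation rule (Class 8 with Class 3) does not apply to Class 3 with Class 6.1.
Every hazard class is within its passenger aircraft limit and no segregation rule is violated.

Yes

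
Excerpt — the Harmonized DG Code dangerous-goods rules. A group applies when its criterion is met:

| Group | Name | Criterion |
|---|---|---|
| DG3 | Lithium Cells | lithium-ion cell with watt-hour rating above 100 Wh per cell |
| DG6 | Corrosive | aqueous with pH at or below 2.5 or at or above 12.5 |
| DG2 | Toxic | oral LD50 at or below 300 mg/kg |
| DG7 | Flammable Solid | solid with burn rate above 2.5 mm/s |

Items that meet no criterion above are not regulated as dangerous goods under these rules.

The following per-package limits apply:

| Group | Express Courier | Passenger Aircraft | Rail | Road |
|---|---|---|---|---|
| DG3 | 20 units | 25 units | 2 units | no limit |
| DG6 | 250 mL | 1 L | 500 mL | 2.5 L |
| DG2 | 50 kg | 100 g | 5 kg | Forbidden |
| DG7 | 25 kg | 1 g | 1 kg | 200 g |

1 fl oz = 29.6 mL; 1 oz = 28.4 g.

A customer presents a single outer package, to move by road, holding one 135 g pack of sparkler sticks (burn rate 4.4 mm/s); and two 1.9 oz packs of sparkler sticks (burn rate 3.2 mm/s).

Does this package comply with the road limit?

Burn rate 4.4 mm/s meets the Group DG7 criterion (Flammable Solid), so the sparkler sticks are Group DG7.
Sparkler sticks: burn rate 3.2 mm/s > 2.5 mm/s → Group DG7 (Flammable Solid).
Total Group DG7: 135 g + (two 1.9 oz packs = 107.92 g) = 242.92 g.
242.92 g > 200 g (road limit, Group DG7) — over the limit.

No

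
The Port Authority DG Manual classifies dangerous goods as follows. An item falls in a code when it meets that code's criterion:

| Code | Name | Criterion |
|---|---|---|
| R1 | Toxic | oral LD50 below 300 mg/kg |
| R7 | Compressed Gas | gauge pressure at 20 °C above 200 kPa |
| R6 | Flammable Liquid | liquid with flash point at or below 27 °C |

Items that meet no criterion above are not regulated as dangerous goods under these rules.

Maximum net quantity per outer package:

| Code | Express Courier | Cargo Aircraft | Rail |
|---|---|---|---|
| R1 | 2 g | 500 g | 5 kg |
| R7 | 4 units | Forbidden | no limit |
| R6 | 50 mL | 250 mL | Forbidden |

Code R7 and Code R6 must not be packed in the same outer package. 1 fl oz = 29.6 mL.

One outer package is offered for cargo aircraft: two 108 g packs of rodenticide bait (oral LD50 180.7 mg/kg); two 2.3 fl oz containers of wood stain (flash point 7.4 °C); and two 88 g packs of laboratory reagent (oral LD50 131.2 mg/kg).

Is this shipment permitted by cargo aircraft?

Yes

With oral LD50 180.7 mg/kg (< 300 mg/kg), the rodenticide bait falls in Code R1.
With flash point 7.4 °C (≤ 27 °C), the wood stain falls in Code R6.
Laboratory reagent: oral LD50 131.2 mg/kg < 300 mg/kg → Code R1 (Toxic).
Total Code R1: (two 108 g packs = 216 g) + (two 88 g packs = 176 g) = 392 g.
That is within the Code R1 cargo aircraft limit of 500 g.
Code R6 quantity: two 2.3 fl oz containers = 136.16 mL.
That is within the Code R6 cargo aircraft limit of 250 mL.
The segregation rule (Code R7 with Code R6) does not apply to Code R1 with Code R6.
Every hazard code is within its cargo aircraft limit and no segregation rule is violated.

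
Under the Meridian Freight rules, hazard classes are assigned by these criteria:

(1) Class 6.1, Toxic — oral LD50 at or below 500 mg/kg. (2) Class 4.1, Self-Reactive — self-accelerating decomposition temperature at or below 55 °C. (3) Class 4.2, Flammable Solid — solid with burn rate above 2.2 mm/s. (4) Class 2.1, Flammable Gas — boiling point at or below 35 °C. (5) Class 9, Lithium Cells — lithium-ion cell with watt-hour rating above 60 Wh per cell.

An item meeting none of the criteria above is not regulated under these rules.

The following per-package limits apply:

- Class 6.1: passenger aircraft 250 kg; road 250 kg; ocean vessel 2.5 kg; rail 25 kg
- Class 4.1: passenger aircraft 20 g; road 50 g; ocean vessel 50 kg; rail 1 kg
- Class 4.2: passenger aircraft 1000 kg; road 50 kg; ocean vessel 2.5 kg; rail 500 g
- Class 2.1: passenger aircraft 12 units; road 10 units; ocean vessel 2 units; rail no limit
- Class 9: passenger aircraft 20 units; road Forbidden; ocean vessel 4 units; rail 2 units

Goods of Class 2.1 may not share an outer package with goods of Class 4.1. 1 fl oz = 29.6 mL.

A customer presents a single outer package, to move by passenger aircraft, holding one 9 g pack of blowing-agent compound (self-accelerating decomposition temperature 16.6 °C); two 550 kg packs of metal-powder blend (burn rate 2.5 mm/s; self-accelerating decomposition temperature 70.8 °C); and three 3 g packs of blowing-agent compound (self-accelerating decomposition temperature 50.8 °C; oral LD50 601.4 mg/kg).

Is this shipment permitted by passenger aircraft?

No

Blowing-agent compound: self-accelerating decomposition temperature 16.6 °C ≤ 55 °C → Class 4.1 (Self-Reactive).
Burn rate 2.5 mm/s meets the Class 4.2 criterion (Flammable Solid), so the metal-powder blend is Class 4.2.
The blowing-agent compound has self-accelerating decomposition temperature 50.8 °C, which is ≤ 55 °C, so it is Class 4.1 (Self-Reactive).
Class 4.2 quantity: two 550 kg packs = 1100 kg.
1100 kg exceeds the passenger aircraft limit of 1000 kg for Class 4.2.
Total Class 4.1: 9 g + (three 3 g packs = 9 g) = 18 g.
That is within the Class 4.1 passenger aircraft limit of 20 g.
The segregation rule (Class 2.1 with Class 4.1) does not apply to Class 4.2 with Class 4.1.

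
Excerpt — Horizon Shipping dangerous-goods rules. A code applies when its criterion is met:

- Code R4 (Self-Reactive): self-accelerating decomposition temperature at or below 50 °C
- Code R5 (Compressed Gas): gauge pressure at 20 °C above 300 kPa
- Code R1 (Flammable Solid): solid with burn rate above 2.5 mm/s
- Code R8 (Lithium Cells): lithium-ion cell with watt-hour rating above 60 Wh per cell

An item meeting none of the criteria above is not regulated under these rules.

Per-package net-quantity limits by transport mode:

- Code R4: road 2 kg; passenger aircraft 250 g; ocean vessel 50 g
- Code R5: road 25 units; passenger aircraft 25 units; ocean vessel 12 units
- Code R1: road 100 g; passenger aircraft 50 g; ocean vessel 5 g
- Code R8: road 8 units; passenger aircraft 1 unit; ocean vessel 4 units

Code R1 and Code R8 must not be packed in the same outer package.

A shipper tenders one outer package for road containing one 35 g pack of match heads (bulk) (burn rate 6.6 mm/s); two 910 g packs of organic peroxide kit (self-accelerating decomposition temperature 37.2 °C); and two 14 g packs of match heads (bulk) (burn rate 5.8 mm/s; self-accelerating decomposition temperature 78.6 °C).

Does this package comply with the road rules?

Burn rate 6.6 mm/s meets the Code R1 criterion (Flammable Solid), so the match heads (bulk) are Code R1.
The organic peroxide kit has self-accelerating decomposition temperature 37.2 °C, which is ≤ 50 °C, so it is Code R4 (Self-Reactive).
With burn rate 5.8 mm/s (> 2.5 mm/s), the match heads (bulk) fall in Code R1.
Total Code R1: 35 g + (two 14 g packs = 28 g) = 63 g.
63 g is within the road limit of 100 g for Code R1.
Code R4 quantity: two 910 g packs = 1.82 kg.
1.82 kg ≤ 2 kg (road limit, Code R4) — within limit.
The segregation rule (Code R1 with Code R8) does not apply to Code R1 with Code R4.
Every hazard code is within its road limit and no segregation rule is violated.

Yes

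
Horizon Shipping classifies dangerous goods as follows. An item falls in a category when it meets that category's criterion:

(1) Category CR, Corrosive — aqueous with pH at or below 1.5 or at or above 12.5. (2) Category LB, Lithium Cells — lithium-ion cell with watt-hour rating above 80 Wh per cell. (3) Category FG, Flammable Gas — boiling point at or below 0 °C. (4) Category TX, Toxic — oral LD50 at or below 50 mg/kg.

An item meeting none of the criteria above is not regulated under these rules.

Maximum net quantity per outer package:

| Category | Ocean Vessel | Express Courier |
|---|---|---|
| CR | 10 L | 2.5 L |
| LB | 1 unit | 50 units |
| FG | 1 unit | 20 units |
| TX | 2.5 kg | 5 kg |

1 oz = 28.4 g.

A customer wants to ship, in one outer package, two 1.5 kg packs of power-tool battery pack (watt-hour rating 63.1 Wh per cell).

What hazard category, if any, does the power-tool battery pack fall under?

Not regulated

watt-hour rating 63.1 Wh per cell is not above 80 Wh per cell, so Category LB does not apply.
No criterion is met, so the item is not regulated.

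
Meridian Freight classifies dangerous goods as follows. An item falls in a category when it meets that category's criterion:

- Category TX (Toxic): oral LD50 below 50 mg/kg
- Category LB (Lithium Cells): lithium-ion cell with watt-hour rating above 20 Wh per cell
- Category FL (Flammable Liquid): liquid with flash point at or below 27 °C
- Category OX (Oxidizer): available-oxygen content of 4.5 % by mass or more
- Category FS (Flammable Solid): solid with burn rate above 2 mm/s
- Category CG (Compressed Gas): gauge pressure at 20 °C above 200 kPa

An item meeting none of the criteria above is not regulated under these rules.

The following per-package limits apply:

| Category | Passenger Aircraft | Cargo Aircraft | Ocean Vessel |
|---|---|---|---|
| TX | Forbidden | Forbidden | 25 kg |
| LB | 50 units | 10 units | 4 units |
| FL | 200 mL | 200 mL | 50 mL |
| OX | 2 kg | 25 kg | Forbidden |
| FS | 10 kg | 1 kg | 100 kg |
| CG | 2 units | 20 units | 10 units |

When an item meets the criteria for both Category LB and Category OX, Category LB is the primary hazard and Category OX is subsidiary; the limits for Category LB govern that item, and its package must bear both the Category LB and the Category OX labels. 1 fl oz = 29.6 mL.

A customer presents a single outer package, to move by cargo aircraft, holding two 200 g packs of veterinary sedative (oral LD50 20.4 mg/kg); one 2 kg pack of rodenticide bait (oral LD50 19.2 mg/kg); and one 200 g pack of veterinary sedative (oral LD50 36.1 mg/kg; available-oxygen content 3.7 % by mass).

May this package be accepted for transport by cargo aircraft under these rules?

Veterinary sedative: oral LD50 20.4 mg/kg < 50 mg/kg → Category TX (Toxic).
Oral LD50 19.2 mg/kg meets the Category TX criterion (Toxic), so the rodenticide bait is Category TX.
Veterinary sedative: oral LD50 36.1 mg/kg < 50 mg/kg → Category TX (Toxic).
Total Category TX: (two 200 g packs = 400 g) + 2 kg + 200 g = 2.6 kg.
By cargo aircraft, Category TX is Forbidden regardless of quantity.

No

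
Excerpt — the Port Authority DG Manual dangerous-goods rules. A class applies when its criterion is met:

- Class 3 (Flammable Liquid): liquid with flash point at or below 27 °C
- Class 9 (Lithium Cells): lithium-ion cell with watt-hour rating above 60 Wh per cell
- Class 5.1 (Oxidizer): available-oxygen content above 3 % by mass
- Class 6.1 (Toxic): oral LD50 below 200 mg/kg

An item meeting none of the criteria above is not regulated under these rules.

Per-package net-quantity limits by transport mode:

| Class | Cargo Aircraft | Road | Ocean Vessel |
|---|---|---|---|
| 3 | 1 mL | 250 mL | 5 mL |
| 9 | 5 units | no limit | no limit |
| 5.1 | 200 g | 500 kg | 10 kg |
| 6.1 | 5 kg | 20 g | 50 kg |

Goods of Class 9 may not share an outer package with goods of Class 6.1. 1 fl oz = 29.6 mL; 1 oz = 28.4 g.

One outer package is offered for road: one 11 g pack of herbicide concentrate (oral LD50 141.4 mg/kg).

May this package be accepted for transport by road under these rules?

Yes

Herbicide concentrate: oral LD50 141.4 mg/kg < 200 mg/kg → Class 6.1 (Toxic).
Class 6.1 quantity: 11 g.
That is within the Class 6.1 road limit of 20 g.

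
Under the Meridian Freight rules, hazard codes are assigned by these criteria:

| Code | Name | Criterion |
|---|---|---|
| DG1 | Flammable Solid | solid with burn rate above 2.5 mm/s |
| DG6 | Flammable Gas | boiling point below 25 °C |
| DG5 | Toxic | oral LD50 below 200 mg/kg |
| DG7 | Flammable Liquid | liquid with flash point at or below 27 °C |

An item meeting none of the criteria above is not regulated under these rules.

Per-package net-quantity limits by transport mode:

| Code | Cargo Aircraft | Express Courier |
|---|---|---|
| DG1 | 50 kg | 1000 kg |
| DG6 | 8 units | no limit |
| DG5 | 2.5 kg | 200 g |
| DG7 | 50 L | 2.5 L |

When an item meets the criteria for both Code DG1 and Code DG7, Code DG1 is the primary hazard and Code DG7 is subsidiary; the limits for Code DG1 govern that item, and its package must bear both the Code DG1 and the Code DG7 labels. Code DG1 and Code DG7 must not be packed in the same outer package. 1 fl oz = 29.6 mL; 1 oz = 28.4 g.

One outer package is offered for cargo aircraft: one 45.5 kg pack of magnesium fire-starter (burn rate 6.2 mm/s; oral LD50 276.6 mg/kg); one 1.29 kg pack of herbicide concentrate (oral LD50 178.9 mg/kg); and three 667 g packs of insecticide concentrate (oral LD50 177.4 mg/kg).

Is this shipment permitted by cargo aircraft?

No

With burn rate 6.2 mm/s (> 2.5 mm/s), the magnesium fire-starter falls in Code DG1.
With oral LD50 178.9 mg/kg (< 200 mg/kg), the herbicide concentrate falls in Code DG5.
With oral LD50 177.4 mg/kg (< 200 mg/kg), the insecticide concentrate falls in Code DG5.
Code DG5 net quantity: 1.29 kg + (three 667 g packs = 2.001 kg) = 3.291 kg.
3.291 kg > 2.5 kg (cargo aircraft limit, Code DG5) — over the limit.
Code DG1 quantity: 45.5 kg.
That is within the Code DG1 cargo aircraft limit of 50 kg.
The segregation rule (Code DG1 with Code DG7) does not apply to Code DG5 with Code DG1.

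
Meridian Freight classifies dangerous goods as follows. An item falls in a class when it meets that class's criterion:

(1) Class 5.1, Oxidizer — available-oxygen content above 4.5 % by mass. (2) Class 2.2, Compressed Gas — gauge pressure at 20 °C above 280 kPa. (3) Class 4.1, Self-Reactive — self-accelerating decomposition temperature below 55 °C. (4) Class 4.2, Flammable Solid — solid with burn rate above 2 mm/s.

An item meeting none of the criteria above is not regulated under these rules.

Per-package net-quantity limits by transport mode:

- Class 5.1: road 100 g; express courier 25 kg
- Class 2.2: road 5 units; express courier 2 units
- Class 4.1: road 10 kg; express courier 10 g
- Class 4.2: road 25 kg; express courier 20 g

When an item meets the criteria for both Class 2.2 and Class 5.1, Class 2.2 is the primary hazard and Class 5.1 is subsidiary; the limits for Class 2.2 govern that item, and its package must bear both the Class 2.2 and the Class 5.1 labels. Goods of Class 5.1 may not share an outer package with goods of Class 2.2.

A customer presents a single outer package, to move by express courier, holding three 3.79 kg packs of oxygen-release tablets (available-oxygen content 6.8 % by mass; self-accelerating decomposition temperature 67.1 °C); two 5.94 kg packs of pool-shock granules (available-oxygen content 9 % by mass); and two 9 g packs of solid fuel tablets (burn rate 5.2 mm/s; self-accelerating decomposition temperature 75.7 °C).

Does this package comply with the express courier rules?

Yes

With available-oxygen content 6.8 % by mass (> 4.5 % by mass), the oxygen-release tablets fall in Class 5.1.
The pool-shock granules have available-oxygen content 9 % by mass, which is > 4.5 % by mass, so they are Class 5.1 (Oxidizer).
With burn rate 5.2 mm/s (> 2 mm/s), the solid fuel tablets fall in Class 4.2.
Class 5.1 net quantity: (three 3.79 kg packs = 11.37 kg) + (two 5.94 kg packs = 11.88 kg) = 23.25 kg.
That is within the Class 5.1 express courier limit of 25 kg.
Class 4.2 quantity: two 9 g packs = 18 g.
18 g is within the express courier limit of 20 g for Class 4.2.
The segregation rule (Class 5.1 with Class 2.2) does not apply to Class 5.1 with Class 4.2.
Every hazard class is within its express courier limit and no segregation rule is violated.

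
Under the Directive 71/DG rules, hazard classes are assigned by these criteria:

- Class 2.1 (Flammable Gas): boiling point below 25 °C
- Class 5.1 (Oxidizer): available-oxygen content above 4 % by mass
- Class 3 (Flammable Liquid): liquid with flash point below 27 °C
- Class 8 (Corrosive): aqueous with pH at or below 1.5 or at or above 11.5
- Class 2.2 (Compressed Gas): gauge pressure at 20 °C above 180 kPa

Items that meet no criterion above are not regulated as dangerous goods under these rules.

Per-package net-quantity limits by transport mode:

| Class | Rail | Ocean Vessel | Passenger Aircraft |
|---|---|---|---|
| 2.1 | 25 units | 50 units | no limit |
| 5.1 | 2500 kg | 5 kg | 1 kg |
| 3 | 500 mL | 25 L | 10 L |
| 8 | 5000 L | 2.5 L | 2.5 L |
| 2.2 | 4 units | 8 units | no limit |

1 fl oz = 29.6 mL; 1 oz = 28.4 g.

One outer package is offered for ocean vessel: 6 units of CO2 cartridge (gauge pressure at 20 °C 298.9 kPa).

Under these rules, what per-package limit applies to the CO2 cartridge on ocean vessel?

Gauge pressure at 20 °C 298.9 kPa meets the Class 2.2 criterion (Compressed Gas), so the CO2 cartridge is Class 2.2.
The ocean vessel limit for Class 2.2 is 8 units.

8 units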